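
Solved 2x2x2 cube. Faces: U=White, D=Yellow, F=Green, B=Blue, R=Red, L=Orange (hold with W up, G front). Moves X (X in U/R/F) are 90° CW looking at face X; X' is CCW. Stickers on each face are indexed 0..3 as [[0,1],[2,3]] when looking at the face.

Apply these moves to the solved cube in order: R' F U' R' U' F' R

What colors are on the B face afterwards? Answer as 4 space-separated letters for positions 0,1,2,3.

Answer: G R W B

Derivation:
After move 1 (R'): R=RRRR U=WBWB F=GWGW D=YGYG B=YBYB
After move 2 (F): F=GGWW U=WBOO R=WRBR D=RRYG L=OYOG
After move 3 (U'): U=BOWO F=OYWW R=GGBR B=WRYB L=YBOG
After move 4 (R'): R=GRGB U=BYWW F=OOWO D=RYYW B=GRRB
After move 5 (U'): U=YWBW F=YBWO R=OOGB B=GRRB L=GROG
After move 6 (F'): F=BOYW U=YWOG R=YORB D=RGYW L=GWOB
After move 7 (R): R=RYBO U=YOOW F=BGYW D=RRYG B=GRWB
Query: B face = GRWB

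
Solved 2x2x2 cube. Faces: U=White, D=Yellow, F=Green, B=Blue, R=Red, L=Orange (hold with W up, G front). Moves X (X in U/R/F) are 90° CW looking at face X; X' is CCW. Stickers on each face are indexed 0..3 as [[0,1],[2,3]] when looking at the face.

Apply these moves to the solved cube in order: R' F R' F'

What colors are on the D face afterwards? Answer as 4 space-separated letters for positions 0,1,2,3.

Answer: Y G Y W

Derivation:
After move 1 (R'): R=RRRR U=WBWB F=GWGW D=YGYG B=YBYB
After move 2 (F): F=GGWW U=WBOO R=WRBR D=RRYG L=OYOG
After move 3 (R'): R=RRWB U=WYOY F=GBWO D=RGYW B=GBRB
After move 4 (F'): F=BOGW U=WYRW R=GRRB D=YGYW L=OYOO
Query: D face = YGYW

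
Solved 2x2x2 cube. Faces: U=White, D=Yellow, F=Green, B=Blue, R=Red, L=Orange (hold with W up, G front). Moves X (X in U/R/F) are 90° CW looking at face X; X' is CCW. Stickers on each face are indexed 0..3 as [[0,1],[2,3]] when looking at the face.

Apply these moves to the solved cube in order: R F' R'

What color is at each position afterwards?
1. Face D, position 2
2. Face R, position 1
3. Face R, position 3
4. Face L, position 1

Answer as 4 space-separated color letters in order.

Answer: Y R Y G

Derivation:
After move 1 (R): R=RRRR U=WGWG F=GYGY D=YBYB B=WBWB
After move 2 (F'): F=YYGG U=WGRR R=BRYR D=OOYB L=OGOW
After move 3 (R'): R=RRBY U=WWRW F=YGGR D=OYYG B=BBOB
Query 1: D[2] = Y
Query 2: R[1] = R
Query 3: R[3] = Y
Query 4: L[1] = G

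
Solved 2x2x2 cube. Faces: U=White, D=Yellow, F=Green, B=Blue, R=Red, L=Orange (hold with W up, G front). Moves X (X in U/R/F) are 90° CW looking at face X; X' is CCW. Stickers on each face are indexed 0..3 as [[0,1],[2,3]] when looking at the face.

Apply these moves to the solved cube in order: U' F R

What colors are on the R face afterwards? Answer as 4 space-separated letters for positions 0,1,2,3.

Answer: W W R G

Derivation:
After move 1 (U'): U=WWWW F=OOGG R=GGRR B=RRBB L=BBOO
After move 2 (F): F=GOGO U=WWOB R=WGWR D=RGYY L=BYOY
After move 3 (R): R=WWRG U=WOOO F=GGGY D=RBYR B=BRWB
Query: R face = WWRG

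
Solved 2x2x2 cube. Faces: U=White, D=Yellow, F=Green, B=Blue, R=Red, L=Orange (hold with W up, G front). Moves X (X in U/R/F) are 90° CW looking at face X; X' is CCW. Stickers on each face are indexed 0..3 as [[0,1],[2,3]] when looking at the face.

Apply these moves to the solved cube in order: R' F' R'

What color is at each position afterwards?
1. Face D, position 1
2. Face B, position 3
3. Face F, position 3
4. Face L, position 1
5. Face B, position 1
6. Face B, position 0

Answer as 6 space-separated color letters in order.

After move 1 (R'): R=RRRR U=WBWB F=GWGW D=YGYG B=YBYB
After move 2 (F'): F=WWGG U=WBRR R=GRYR D=OOYG L=OBOW
After move 3 (R'): R=RRGY U=WYRY F=WBGR D=OWYG B=GBOB
Query 1: D[1] = W
Query 2: B[3] = B
Query 3: F[3] = R
Query 4: L[1] = B
Query 5: B[1] = B
Query 6: B[0] = G

Answer: W B R B B G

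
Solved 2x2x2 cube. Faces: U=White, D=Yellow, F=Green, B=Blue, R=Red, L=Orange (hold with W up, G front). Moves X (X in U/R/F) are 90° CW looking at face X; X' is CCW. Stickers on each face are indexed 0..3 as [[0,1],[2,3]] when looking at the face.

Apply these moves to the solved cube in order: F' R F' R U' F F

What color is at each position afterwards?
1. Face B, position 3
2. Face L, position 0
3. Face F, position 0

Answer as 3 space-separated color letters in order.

Answer: B R B

Derivation:
After move 1 (F'): F=GGGG U=WWRR R=YRYR D=OOYY L=OWOW
After move 2 (R): R=YYRR U=WGRG F=GOGY D=OBYB B=RBWB
After move 3 (F'): F=OYGG U=WGYR R=BYOR D=WWYB L=OGOR
After move 4 (R): R=OBRY U=WYYG F=OWGB D=WWYR B=RBGB
After move 5 (U'): U=YGWY F=OGGB R=OWRY B=OBGB L=RBOR
After move 6 (F): F=GOBG U=YGRB R=WWYY D=ROYR L=RWOW
After move 7 (F): F=BGGO U=YGWW R=RWBY D=YWYR L=RROO
Query 1: B[3] = B
Query 2: L[0] = R
Query 3: F[0] = B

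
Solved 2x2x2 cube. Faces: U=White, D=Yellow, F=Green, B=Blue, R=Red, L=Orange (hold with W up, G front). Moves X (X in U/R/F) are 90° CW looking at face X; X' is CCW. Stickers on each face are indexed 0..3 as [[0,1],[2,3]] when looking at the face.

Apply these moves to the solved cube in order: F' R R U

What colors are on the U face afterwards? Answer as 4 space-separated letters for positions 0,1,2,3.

After move 1 (F'): F=GGGG U=WWRR R=YRYR D=OOYY L=OWOW
After move 2 (R): R=YYRR U=WGRG F=GOGY D=OBYB B=RBWB
After move 3 (R): R=RYRY U=WORY F=GBGB D=OWYR B=GBGB
After move 4 (U): U=RWYO F=RYGB R=GBRY B=OWGB L=GBOW
Query: U face = RWYO

Answer: R W Y O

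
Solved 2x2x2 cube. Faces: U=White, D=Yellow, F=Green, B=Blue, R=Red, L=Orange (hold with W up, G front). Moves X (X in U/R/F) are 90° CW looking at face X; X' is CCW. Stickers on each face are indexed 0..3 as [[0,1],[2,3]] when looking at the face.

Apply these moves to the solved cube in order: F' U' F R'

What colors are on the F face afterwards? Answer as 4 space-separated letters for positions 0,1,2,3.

After move 1 (F'): F=GGGG U=WWRR R=YRYR D=OOYY L=OWOW
After move 2 (U'): U=WRWR F=OWGG R=GGYR B=YRBB L=BBOW
After move 3 (F): F=GOGW U=WRWB R=WGRR D=YGYY L=BOOO
After move 4 (R'): R=GRWR U=WBWY F=GRGB D=YOYW B=YRGB
Query: F face = GRGB

Answer: G R G B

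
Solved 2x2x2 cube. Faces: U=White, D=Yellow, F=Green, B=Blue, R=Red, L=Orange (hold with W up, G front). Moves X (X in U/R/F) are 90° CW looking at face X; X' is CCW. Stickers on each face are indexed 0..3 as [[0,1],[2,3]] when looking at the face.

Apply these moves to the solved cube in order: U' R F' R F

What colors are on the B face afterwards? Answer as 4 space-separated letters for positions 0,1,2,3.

Answer: R R O B

Derivation:
After move 1 (U'): U=WWWW F=OOGG R=GGRR B=RRBB L=BBOO
After move 2 (R): R=RGRG U=WOWG F=OYGY D=YBYR B=WRWB
After move 3 (F'): F=YYOG U=WORR R=BGYG D=BOYR L=BGOW
After move 4 (R): R=YBGG U=WYRG F=YOOR D=BWYW B=RROB
After move 5 (F): F=OYRO U=WYWG R=RBGG D=GYYW L=BBOW
Query: B face = RROB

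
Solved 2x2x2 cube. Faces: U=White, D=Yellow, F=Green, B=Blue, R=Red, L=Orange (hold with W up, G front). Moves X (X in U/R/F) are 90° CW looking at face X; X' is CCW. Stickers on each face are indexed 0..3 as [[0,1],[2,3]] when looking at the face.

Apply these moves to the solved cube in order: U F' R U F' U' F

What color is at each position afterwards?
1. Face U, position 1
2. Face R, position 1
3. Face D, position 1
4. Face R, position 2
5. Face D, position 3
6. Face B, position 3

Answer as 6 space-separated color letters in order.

After move 1 (U): U=WWWW F=RRGG R=BBRR B=OOBB L=GGOO
After move 2 (F'): F=RGRG U=WWBR R=YBYR D=GOYY L=GWOW
After move 3 (R): R=YYRB U=WGBG F=RORY D=GBYO B=ROWB
After move 4 (U): U=BWGG F=YYRY R=RORB B=GWWB L=ROOW
After move 5 (F'): F=YYYR U=BWRR R=BOGB D=OWYO L=RGOG
After move 6 (U'): U=WRBR F=RGYR R=YYGB B=BOWB L=GWOG
After move 7 (F): F=YRRG U=WRGW R=BYRB D=GYYO L=GOOW
Query 1: U[1] = R
Query 2: R[1] = Y
Query 3: D[1] = Y
Query 4: R[2] = R
Query 5: D[3] = O
Query 6: B[3] = B

Answer: R Y Y R O B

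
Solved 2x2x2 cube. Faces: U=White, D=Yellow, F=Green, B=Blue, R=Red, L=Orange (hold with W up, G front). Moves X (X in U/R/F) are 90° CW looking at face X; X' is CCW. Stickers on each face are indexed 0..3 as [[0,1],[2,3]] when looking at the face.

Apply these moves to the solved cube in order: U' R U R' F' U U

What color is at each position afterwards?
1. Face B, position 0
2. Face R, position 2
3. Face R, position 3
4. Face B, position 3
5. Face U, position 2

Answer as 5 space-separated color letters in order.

After move 1 (U'): U=WWWW F=OOGG R=GGRR B=RRBB L=BBOO
After move 2 (R): R=RGRG U=WOWG F=OYGY D=YBYR B=WRWB
After move 3 (U): U=WWGO F=RGGY R=WRRG B=BBWB L=OYOO
After move 4 (R'): R=RGWR U=WWGB F=RWGO D=YGYY B=RBBB
After move 5 (F'): F=WORG U=WWRW R=GGYR D=YOYY L=OBOG
After move 6 (U): U=RWWW F=GGRG R=RBYR B=OBBB L=WOOG
After move 7 (U): U=WRWW F=RBRG R=OBYR B=WOBB L=GGOG
Query 1: B[0] = W
Query 2: R[2] = Y
Query 3: R[3] = R
Query 4: B[3] = B
Query 5: U[2] = W

Answer: W Y R B W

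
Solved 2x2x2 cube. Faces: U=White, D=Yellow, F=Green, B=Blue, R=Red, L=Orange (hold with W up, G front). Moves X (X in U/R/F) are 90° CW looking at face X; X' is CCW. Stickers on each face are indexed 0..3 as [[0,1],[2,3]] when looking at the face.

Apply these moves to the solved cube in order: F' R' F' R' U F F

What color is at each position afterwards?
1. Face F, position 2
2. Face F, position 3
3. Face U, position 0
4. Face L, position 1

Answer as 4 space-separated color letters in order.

Answer: Y R R G

Derivation:
After move 1 (F'): F=GGGG U=WWRR R=YRYR D=OOYY L=OWOW
After move 2 (R'): R=RRYY U=WBRB F=GWGR D=OGYG B=YBOB
After move 3 (F'): F=WRGG U=WBRY R=GROY D=WWYG L=OBOR
After move 4 (R'): R=RYGO U=WORY F=WBGY D=WRYG B=GBWB
After move 5 (U): U=RWYO F=RYGY R=GBGO B=OBWB L=WBOR
After move 6 (F): F=GRYY U=RWRB R=YBOO D=GGYG L=WWOR
After move 7 (F): F=YGYR U=RWRW R=RBBO D=OYYG L=WGOG
Query 1: F[2] = Y
Query 2: F[3] = R
Query 3: U[0] = R
Query 4: L[1] = G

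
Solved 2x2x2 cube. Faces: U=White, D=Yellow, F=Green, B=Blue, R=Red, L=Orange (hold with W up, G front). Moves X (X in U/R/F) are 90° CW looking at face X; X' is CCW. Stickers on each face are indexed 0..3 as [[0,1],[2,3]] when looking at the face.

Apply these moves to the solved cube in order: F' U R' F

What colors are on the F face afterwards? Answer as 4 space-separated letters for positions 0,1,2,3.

After move 1 (F'): F=GGGG U=WWRR R=YRYR D=OOYY L=OWOW
After move 2 (U): U=RWRW F=YRGG R=BBYR B=OWBB L=GGOW
After move 3 (R'): R=BRBY U=RBRO F=YWGW D=ORYG B=YWOB
After move 4 (F): F=GYWW U=RBWG R=RROY D=BBYG L=GOOR
Query: F face = GYWW

Answer: G Y W W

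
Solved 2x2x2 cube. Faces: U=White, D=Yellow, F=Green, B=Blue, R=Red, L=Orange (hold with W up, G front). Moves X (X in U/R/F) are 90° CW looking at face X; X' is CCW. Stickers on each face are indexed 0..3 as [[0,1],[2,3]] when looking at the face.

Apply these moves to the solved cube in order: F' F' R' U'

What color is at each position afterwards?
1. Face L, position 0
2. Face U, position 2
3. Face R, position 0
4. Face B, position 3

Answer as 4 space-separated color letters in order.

After move 1 (F'): F=GGGG U=WWRR R=YRYR D=OOYY L=OWOW
After move 2 (F'): F=GGGG U=WWYY R=OROR D=WWYY L=OROR
After move 3 (R'): R=RROO U=WBYB F=GWGY D=WGYG B=YBWB
After move 4 (U'): U=BBWY F=ORGY R=GWOO B=RRWB L=YBOR
Query 1: L[0] = Y
Query 2: U[2] = W
Query 3: R[0] = G
Query 4: B[3] = B

Answer: Y W G B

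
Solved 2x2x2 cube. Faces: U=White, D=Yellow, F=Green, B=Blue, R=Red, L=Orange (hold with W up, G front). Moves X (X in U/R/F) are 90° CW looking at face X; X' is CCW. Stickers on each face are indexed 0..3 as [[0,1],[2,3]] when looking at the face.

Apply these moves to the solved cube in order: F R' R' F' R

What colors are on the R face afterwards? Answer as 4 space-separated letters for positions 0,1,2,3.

After move 1 (F): F=GGGG U=WWOO R=WRWR D=RRYY L=OYOY
After move 2 (R'): R=RRWW U=WBOB F=GWGO D=RGYG B=YBRB
After move 3 (R'): R=RWRW U=WROY F=GBGB D=RWYO B=GBGB
After move 4 (F'): F=BBGG U=WRRR R=WWRW D=YYYO L=OYOO
After move 5 (R): R=RWWW U=WBRG F=BYGO D=YGYG B=RBRB
Query: R face = RWWW

Answer: R W W W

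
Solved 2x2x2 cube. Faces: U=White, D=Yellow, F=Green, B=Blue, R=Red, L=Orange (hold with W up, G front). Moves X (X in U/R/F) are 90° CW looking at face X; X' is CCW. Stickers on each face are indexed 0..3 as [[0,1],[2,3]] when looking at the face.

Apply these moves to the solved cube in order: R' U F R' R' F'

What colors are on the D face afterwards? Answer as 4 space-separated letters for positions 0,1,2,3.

Answer: Y G Y W

Derivation:
After move 1 (R'): R=RRRR U=WBWB F=GWGW D=YGYG B=YBYB
After move 2 (U): U=WWBB F=RRGW R=YBRR B=OOYB L=GWOO
After move 3 (F): F=GRWR U=WWOW R=BBBR D=RYYG L=GYOG
After move 4 (R'): R=BRBB U=WYOO F=GWWW D=RRYR B=GOYB
After move 5 (R'): R=RBBB U=WYOG F=GYWO D=RWYW B=RORB
After move 6 (F'): F=YOGW U=WYRB R=WBRB D=YGYW L=GGOO
Query: D face = YGYW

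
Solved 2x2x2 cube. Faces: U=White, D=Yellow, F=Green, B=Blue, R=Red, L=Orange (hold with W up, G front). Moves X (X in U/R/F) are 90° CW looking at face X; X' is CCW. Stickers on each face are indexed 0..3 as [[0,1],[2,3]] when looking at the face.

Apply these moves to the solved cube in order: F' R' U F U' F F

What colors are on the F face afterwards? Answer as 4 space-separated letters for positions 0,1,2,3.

After move 1 (F'): F=GGGG U=WWRR R=YRYR D=OOYY L=OWOW
After move 2 (R'): R=RRYY U=WBRB F=GWGR D=OGYG B=YBOB
After move 3 (U): U=RWBB F=RRGR R=YBYY B=OWOB L=GWOW
After move 4 (F): F=GRRR U=RWWW R=BBBY D=YYYG L=GOOG
After move 5 (U'): U=WWRW F=GORR R=GRBY B=BBOB L=OWOG
After move 6 (F): F=RGRO U=WWGW R=RRWY D=BGYG L=OYOY
After move 7 (F): F=RROG U=WWYY R=GRWY D=WRYG L=OBOG
Query: F face = RROG

Answer: R R O G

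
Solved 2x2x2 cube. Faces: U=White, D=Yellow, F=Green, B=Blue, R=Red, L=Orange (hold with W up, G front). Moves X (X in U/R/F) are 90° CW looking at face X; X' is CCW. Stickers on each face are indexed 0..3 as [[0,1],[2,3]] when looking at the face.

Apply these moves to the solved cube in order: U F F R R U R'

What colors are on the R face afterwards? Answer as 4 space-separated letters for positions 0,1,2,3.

After move 1 (U): U=WWWW F=RRGG R=BBRR B=OOBB L=GGOO
After move 2 (F): F=GRGR U=WWOG R=WBWR D=RBYY L=GYOY
After move 3 (F): F=GGRR U=WWYY R=OBGR D=WWYY L=GROB
After move 4 (R): R=GORB U=WGYR F=GWRY D=WBYO B=YOWB
After move 5 (R): R=RGBO U=WWYY F=GBRO D=WWYY B=ROGB
After move 6 (U): U=YWYW F=RGRO R=ROBO B=GRGB L=GBOB
After move 7 (R'): R=OORB U=YGYG F=RWRW D=WGYO B=YRWB
Query: R face = OORB

Answer: O O R B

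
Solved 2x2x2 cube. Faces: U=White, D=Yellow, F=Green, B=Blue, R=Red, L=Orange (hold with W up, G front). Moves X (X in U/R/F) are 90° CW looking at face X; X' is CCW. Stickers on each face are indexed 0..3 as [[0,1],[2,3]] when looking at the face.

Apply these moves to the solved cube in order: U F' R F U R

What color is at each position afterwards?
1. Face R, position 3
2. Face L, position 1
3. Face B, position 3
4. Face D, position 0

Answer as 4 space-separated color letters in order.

Answer: O R B R

Derivation:
After move 1 (U): U=WWWW F=RRGG R=BBRR B=OOBB L=GGOO
After move 2 (F'): F=RGRG U=WWBR R=YBYR D=GOYY L=GWOW
After move 3 (R): R=YYRB U=WGBG F=RORY D=GBYO B=ROWB
After move 4 (F): F=RRYO U=WGWW R=BYGB D=RYYO L=GGOB
After move 5 (U): U=WWWG F=BYYO R=ROGB B=GGWB L=RROB
After move 6 (R): R=GRBO U=WYWO F=BYYO D=RWYG B=GGWB
Query 1: R[3] = O
Query 2: L[1] = R
Query 3: B[3] = B
Query 4: D[0] = R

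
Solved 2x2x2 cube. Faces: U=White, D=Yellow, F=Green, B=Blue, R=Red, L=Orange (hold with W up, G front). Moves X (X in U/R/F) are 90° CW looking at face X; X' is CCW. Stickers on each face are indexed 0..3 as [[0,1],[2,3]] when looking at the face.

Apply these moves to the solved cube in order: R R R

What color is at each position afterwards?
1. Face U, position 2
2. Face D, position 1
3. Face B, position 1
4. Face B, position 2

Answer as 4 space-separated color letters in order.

Answer: W G B Y

Derivation:
After move 1 (R): R=RRRR U=WGWG F=GYGY D=YBYB B=WBWB
After move 2 (R): R=RRRR U=WYWY F=GBGB D=YWYW B=GBGB
After move 3 (R): R=RRRR U=WBWB F=GWGW D=YGYG B=YBYB
Query 1: U[2] = W
Query 2: D[1] = G
Query 3: B[1] = B
Query 4: B[2] = Y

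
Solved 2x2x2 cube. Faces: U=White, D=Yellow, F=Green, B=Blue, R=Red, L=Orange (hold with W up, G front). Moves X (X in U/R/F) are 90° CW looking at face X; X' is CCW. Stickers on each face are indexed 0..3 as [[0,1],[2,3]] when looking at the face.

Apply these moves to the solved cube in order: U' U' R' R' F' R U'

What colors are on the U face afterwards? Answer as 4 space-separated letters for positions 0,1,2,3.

After move 1 (U'): U=WWWW F=OOGG R=GGRR B=RRBB L=BBOO
After move 2 (U'): U=WWWW F=BBGG R=OORR B=GGBB L=RROO
After move 3 (R'): R=OROR U=WBWG F=BWGW D=YBYG B=YGYB
After move 4 (R'): R=RROO U=WYWY F=BBGG D=YWYW B=GGBB
After move 5 (F'): F=BGBG U=WYRO R=WRYO D=ROYW L=RYOW
After move 6 (R): R=YWOR U=WGRG F=BOBW D=RBYG B=OGYB
After move 7 (U'): U=GGWR F=RYBW R=BOOR B=YWYB L=OGOW
Query: U face = GGWR

Answer: G G W R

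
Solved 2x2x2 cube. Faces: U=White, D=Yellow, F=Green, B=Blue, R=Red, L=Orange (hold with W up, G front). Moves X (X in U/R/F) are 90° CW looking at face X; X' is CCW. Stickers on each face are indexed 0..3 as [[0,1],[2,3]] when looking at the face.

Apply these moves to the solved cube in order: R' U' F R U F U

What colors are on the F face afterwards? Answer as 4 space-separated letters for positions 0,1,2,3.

After move 1 (R'): R=RRRR U=WBWB F=GWGW D=YGYG B=YBYB
After move 2 (U'): U=BBWW F=OOGW R=GWRR B=RRYB L=YBOO
After move 3 (F): F=GOWO U=BBOB R=WWWR D=RGYG L=YYOG
After move 4 (R): R=WWRW U=BOOO F=GGWG D=RYYR B=BRBB
After move 5 (U): U=OBOO F=WWWG R=BRRW B=YYBB L=GGOG
After move 6 (F): F=WWGW U=OBGG R=OROW D=RBYR L=GROY
After move 7 (U): U=GOGB F=ORGW R=YYOW B=GRBB L=WWOY
Query: F face = ORGW

Answer: O R G W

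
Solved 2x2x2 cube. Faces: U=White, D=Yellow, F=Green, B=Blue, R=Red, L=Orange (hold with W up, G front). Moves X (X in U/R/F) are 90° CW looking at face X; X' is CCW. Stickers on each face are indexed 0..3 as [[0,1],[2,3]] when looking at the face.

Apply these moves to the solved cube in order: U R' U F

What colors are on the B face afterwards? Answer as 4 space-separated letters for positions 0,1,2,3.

After move 1 (U): U=WWWW F=RRGG R=BBRR B=OOBB L=GGOO
After move 2 (R'): R=BRBR U=WBWO F=RWGW D=YRYG B=YOYB
After move 3 (U): U=WWOB F=BRGW R=YOBR B=GGYB L=RWOO
After move 4 (F): F=GBWR U=WWOW R=OOBR D=BYYG L=RYOR
Query: B face = GGYB

Answer: G G Y B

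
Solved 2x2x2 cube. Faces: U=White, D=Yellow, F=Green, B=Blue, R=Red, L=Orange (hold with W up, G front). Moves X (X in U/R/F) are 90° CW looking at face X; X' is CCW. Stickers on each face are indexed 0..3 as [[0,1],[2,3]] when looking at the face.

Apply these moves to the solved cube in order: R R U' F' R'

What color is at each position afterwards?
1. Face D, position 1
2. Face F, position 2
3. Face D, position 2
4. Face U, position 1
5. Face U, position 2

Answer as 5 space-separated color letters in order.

After move 1 (R): R=RRRR U=WGWG F=GYGY D=YBYB B=WBWB
After move 2 (R): R=RRRR U=WYWY F=GBGB D=YWYW B=GBGB
After move 3 (U'): U=YYWW F=OOGB R=GBRR B=RRGB L=GBOO
After move 4 (F'): F=OBOG U=YYGR R=WBYR D=BOYW L=GWOW
After move 5 (R'): R=BRWY U=YGGR F=OYOR D=BBYG B=WROB
Query 1: D[1] = B
Query 2: F[2] = O
Query 3: D[2] = Y
Query 4: U[1] = G
Query 5: U[2] = G

Answer: B O Y G G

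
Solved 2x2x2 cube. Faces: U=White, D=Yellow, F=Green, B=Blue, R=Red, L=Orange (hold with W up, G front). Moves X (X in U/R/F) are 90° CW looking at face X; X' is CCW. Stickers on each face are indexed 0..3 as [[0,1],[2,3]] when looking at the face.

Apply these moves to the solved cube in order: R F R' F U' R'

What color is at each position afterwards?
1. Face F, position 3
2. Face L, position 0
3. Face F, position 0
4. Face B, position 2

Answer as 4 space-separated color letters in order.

Answer: B B O R

Derivation:
After move 1 (R): R=RRRR U=WGWG F=GYGY D=YBYB B=WBWB
After move 2 (F): F=GGYY U=WGOO R=WRGR D=RRYB L=OYOB
After move 3 (R'): R=RRWG U=WWOW F=GGYO D=RGYY B=BBRB
After move 4 (F): F=YGOG U=WWBY R=ORWG D=WRYY L=OROG
After move 5 (U'): U=WYWB F=OROG R=YGWG B=ORRB L=BBOG
After move 6 (R'): R=GGYW U=WRWO F=OYOB D=WRYG B=YRRB
Query 1: F[3] = B
Query 2: L[0] = B
Query 3: F[0] = O
Query 4: B[2] = R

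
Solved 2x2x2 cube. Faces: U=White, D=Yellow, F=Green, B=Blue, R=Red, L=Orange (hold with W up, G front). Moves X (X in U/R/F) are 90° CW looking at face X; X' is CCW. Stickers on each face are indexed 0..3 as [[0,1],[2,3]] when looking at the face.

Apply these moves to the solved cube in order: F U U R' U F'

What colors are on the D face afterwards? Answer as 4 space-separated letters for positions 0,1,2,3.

After move 1 (F): F=GGGG U=WWOO R=WRWR D=RRYY L=OYOY
After move 2 (U): U=OWOW F=WRGG R=BBWR B=OYBB L=GGOY
After move 3 (U): U=OOWW F=BBGG R=OYWR B=GGBB L=WROY
After move 4 (R'): R=YROW U=OBWG F=BOGW D=RBYG B=YGRB
After move 5 (U): U=WOGB F=YRGW R=YGOW B=WRRB L=BOOY
After move 6 (F'): F=RWYG U=WOYO R=BGRW D=OYYG L=BBOG
Query: D face = OYYG

Answer: O Y Y G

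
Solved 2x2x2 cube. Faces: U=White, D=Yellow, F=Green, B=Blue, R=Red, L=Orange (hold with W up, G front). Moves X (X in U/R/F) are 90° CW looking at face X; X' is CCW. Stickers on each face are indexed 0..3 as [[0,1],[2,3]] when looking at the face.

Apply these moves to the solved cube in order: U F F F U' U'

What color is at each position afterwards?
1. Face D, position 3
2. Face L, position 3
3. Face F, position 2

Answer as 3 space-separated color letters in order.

Answer: Y W R

Derivation:
After move 1 (U): U=WWWW F=RRGG R=BBRR B=OOBB L=GGOO
After move 2 (F): F=GRGR U=WWOG R=WBWR D=RBYY L=GYOY
After move 3 (F): F=GGRR U=WWYY R=OBGR D=WWYY L=GROB
After move 4 (F): F=RGRG U=WWBR R=YBYR D=GOYY L=GWOW
After move 5 (U'): U=WRWB F=GWRG R=RGYR B=YBBB L=OOOW
After move 6 (U'): U=RBWW F=OORG R=GWYR B=RGBB L=YBOW
Query 1: D[3] = Y
Query 2: L[3] = W
Query 3: F[2] = R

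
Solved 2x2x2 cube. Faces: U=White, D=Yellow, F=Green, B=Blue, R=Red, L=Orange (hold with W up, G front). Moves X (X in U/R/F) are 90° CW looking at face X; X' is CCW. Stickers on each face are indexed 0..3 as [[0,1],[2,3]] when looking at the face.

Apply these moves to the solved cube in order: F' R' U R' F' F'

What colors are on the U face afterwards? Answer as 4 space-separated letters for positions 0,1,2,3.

After move 1 (F'): F=GGGG U=WWRR R=YRYR D=OOYY L=OWOW
After move 2 (R'): R=RRYY U=WBRB F=GWGR D=OGYG B=YBOB
After move 3 (U): U=RWBB F=RRGR R=YBYY B=OWOB L=GWOW
After move 4 (R'): R=BYYY U=ROBO F=RWGB D=ORYR B=GWGB
After move 5 (F'): F=WBRG U=ROBY R=RYOY D=WWYR L=GOOB
After move 6 (F'): F=BGWR U=RORO R=WYWY D=OBYR L=GYOB
Query: U face = RORO

Answer: R O R O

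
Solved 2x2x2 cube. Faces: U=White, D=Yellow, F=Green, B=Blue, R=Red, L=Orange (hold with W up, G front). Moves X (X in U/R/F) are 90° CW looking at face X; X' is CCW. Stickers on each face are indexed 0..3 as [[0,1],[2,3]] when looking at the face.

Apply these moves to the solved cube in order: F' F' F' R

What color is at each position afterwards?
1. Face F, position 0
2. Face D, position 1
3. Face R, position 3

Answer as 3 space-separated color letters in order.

Answer: G B R

Derivation:
After move 1 (F'): F=GGGG U=WWRR R=YRYR D=OOYY L=OWOW
After move 2 (F'): F=GGGG U=WWYY R=OROR D=WWYY L=OROR
After move 3 (F'): F=GGGG U=WWOO R=WRWR D=RRYY L=OYOY
After move 4 (R): R=WWRR U=WGOG F=GRGY D=RBYB B=OBWB
Query 1: F[0] = G
Query 2: D[1] = B
Query 3: R[3] = R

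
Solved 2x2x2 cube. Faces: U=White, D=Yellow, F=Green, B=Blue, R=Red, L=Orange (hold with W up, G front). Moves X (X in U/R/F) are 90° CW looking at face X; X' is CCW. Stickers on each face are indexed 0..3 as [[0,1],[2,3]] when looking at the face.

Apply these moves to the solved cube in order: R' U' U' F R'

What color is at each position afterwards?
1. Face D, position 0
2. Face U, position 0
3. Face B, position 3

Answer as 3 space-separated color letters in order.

Answer: R B B

Derivation:
After move 1 (R'): R=RRRR U=WBWB F=GWGW D=YGYG B=YBYB
After move 2 (U'): U=BBWW F=OOGW R=GWRR B=RRYB L=YBOO
After move 3 (U'): U=BWBW F=YBGW R=OORR B=GWYB L=RROO
After move 4 (F): F=GYWB U=BWOR R=BOWR D=ROYG L=RYOG
After move 5 (R'): R=ORBW U=BYOG F=GWWR D=RYYB B=GWOB
Query 1: D[0] = R
Query 2: U[0] = B
Query 3: B[3] = B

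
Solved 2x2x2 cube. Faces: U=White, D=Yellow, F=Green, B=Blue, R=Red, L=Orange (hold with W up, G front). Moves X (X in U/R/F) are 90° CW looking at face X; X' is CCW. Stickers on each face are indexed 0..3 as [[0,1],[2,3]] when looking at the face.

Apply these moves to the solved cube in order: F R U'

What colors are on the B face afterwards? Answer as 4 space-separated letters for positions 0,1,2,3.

After move 1 (F): F=GGGG U=WWOO R=WRWR D=RRYY L=OYOY
After move 2 (R): R=WWRR U=WGOG F=GRGY D=RBYB B=OBWB
After move 3 (U'): U=GGWO F=OYGY R=GRRR B=WWWB L=OBOY
Query: B face = WWWB

Answer: W W W B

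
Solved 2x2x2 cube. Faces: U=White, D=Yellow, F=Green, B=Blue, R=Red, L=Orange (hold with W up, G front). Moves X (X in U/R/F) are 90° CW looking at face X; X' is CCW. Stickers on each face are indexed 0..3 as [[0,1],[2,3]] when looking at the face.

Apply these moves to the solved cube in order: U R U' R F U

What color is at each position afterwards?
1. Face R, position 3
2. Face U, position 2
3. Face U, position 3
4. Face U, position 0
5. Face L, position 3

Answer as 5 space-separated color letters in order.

Answer: Y O G O W

Derivation:
After move 1 (U): U=WWWW F=RRGG R=BBRR B=OOBB L=GGOO
After move 2 (R): R=RBRB U=WRWG F=RYGY D=YBYO B=WOWB
After move 3 (U'): U=RGWW F=GGGY R=RYRB B=RBWB L=WOOO
After move 4 (R): R=RRBY U=RGWY F=GBGO D=YWYR B=WBGB
After move 5 (F): F=GGOB U=RGOO R=WRYY D=BRYR L=WYOW
After move 6 (U): U=OROG F=WROB R=WBYY B=WYGB L=GGOW
Query 1: R[3] = Y
Query 2: U[2] = O
Query 3: U[3] = G
Query 4: U[0] = O
Query 5: L[3] = W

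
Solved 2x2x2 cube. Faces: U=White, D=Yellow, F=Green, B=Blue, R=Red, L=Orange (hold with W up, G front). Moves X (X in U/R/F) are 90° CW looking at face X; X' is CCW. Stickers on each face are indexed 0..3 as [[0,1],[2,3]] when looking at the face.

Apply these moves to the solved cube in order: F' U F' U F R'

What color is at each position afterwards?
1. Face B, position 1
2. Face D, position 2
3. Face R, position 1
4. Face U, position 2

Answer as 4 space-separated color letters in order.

After move 1 (F'): F=GGGG U=WWRR R=YRYR D=OOYY L=OWOW
After move 2 (U): U=RWRW F=YRGG R=BBYR B=OWBB L=GGOW
After move 3 (F'): F=RGYG U=RWBY R=OBOR D=GWYY L=GWOR
After move 4 (U): U=BRYW F=OBYG R=OWOR B=GWBB L=RGOR
After move 5 (F): F=YOGB U=BRRG R=YWWR D=OOYY L=RGOW
After move 6 (R'): R=WRYW U=BBRG F=YRGG D=OOYB B=YWOB
Query 1: B[1] = W
Query 2: D[2] = Y
Query 3: R[1] = R
Query 4: U[2] = R

Answer: W Y R R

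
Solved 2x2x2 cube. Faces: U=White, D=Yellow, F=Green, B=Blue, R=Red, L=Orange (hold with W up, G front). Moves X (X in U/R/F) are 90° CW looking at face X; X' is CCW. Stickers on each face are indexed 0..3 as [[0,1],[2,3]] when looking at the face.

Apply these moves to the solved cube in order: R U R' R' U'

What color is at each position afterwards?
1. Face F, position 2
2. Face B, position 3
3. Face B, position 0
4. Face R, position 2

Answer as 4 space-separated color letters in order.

After move 1 (R): R=RRRR U=WGWG F=GYGY D=YBYB B=WBWB
After move 2 (U): U=WWGG F=RRGY R=WBRR B=OOWB L=GYOO
After move 3 (R'): R=BRWR U=WWGO F=RWGG D=YRYY B=BOBB
After move 4 (R'): R=RRBW U=WBGB F=RWGO D=YWYG B=YORB
After move 5 (U'): U=BBWG F=GYGO R=RWBW B=RRRB L=YOOO
Query 1: F[2] = G
Query 2: B[3] = B
Query 3: B[0] = R
Query 4: R[2] = B

Answer: G B R B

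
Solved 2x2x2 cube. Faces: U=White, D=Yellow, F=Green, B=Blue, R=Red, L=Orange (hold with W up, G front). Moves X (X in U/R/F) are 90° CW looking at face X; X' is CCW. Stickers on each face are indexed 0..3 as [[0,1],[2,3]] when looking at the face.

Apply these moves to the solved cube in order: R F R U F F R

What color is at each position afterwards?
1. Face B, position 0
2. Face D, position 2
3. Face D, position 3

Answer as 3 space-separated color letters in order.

Answer: R Y O

Derivation:
After move 1 (R): R=RRRR U=WGWG F=GYGY D=YBYB B=WBWB
After move 2 (F): F=GGYY U=WGOO R=WRGR D=RRYB L=OYOB
After move 3 (R): R=GWRR U=WGOY F=GRYB D=RWYW B=OBGB
After move 4 (U): U=OWYG F=GWYB R=OBRR B=OYGB L=GROB
After move 5 (F): F=YGBW U=OWBR R=YBGR D=ROYW L=GROW
After move 6 (F): F=BYWG U=OWWR R=BBRR D=GYYW L=GROO
After move 7 (R): R=RBRB U=OYWG F=BYWW D=GGYO B=RYWB
Query 1: B[0] = R
Query 2: D[2] = Y
Query 3: D[3] = O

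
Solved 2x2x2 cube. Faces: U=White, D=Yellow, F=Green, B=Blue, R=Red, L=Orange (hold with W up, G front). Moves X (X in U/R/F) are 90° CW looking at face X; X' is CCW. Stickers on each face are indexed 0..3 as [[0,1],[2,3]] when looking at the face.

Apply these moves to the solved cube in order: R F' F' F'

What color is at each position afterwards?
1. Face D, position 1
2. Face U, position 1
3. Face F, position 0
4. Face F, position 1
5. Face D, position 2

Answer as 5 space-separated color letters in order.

Answer: R G G G Y

Derivation:
After move 1 (R): R=RRRR U=WGWG F=GYGY D=YBYB B=WBWB
After move 2 (F'): F=YYGG U=WGRR R=BRYR D=OOYB L=OGOW
After move 3 (F'): F=YGYG U=WGBY R=OROR D=GWYB L=OROR
After move 4 (F'): F=GGYY U=WGOO R=WRGR D=RRYB L=OYOB
Query 1: D[1] = R
Query 2: U[1] = G
Query 3: F[0] = G
Query 4: F[1] = G
Query 5: D[2] = Y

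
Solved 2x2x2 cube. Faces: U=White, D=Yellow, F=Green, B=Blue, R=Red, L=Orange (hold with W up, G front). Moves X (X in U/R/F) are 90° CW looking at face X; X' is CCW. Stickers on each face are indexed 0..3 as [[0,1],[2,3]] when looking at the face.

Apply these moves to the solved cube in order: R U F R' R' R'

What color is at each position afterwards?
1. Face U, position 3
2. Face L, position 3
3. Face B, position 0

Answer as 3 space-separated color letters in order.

Answer: R B Y

Derivation:
After move 1 (R): R=RRRR U=WGWG F=GYGY D=YBYB B=WBWB
After move 2 (U): U=WWGG F=RRGY R=WBRR B=OOWB L=GYOO
After move 3 (F): F=GRYR U=WWOY R=GBGR D=RWYB L=GYOB
After move 4 (R'): R=BRGG U=WWOO F=GWYY D=RRYR B=BOWB
After move 5 (R'): R=RGBG U=WWOB F=GWYO D=RWYY B=RORB
After move 6 (R'): R=GGRB U=WROR F=GWYB D=RWYO B=YOWB
Query 1: U[3] = R
Query 2: L[3] = B
Query 3: B[0] = Y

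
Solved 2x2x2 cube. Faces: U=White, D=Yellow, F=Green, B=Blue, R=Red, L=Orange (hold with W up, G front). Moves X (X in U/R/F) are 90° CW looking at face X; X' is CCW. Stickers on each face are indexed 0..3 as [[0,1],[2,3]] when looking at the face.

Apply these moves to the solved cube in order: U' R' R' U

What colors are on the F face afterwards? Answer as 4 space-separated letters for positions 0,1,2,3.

After move 1 (U'): U=WWWW F=OOGG R=GGRR B=RRBB L=BBOO
After move 2 (R'): R=GRGR U=WBWR F=OWGW D=YOYG B=YRYB
After move 3 (R'): R=RRGG U=WYWY F=OBGR D=YWYW B=GROB
After move 4 (U): U=WWYY F=RRGR R=GRGG B=BBOB L=OBOO
Query: F face = RRGR

Answer: R R G R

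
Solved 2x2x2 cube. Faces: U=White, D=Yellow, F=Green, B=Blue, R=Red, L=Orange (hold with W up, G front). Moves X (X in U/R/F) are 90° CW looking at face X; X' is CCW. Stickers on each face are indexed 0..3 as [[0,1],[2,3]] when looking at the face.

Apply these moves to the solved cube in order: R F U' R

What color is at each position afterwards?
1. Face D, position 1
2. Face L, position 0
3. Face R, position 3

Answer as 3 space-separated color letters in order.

Answer: W W G

Derivation:
After move 1 (R): R=RRRR U=WGWG F=GYGY D=YBYB B=WBWB
After move 2 (F): F=GGYY U=WGOO R=WRGR D=RRYB L=OYOB
After move 3 (U'): U=GOWO F=OYYY R=GGGR B=WRWB L=WBOB
After move 4 (R): R=GGRG U=GYWY F=ORYB D=RWYW B=OROB
Query 1: D[1] = W
Query 2: L[0] = W
Query 3: R[3] = G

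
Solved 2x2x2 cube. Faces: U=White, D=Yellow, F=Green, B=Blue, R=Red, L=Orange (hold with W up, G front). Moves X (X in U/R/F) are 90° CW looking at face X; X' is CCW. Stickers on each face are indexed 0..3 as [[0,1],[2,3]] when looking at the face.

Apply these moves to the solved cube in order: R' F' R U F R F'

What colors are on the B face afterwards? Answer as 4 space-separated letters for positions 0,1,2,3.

Answer: O B W B

Derivation:
After move 1 (R'): R=RRRR U=WBWB F=GWGW D=YGYG B=YBYB
After move 2 (F'): F=WWGG U=WBRR R=GRYR D=OOYG L=OBOW
After move 3 (R): R=YGRR U=WWRG F=WOGG D=OYYY B=RBBB
After move 4 (U): U=RWGW F=YGGG R=RBRR B=OBBB L=WOOW
After move 5 (F): F=GYGG U=RWWO R=GBWR D=RRYY L=WOOY
After move 6 (R): R=WGRB U=RYWG F=GRGY D=RBYO B=OBWB
After move 7 (F'): F=RYGG U=RYWR R=BGRB D=OYYO L=WGOW
Query: B face = OBWB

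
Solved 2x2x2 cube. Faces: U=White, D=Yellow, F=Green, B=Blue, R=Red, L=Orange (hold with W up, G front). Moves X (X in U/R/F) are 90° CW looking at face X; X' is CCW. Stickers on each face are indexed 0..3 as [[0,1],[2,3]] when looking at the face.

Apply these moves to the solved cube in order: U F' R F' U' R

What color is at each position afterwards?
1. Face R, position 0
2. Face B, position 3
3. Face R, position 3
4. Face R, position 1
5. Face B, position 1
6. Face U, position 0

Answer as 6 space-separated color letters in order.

After move 1 (U): U=WWWW F=RRGG R=BBRR B=OOBB L=GGOO
After move 2 (F'): F=RGRG U=WWBR R=YBYR D=GOYY L=GWOW
After move 3 (R): R=YYRB U=WGBG F=RORY D=GBYO B=ROWB
After move 4 (F'): F=OYRR U=WGYR R=BYGB D=WWYO L=GGOB
After move 5 (U'): U=GRWY F=GGRR R=OYGB B=BYWB L=ROOB
After move 6 (R): R=GOBY U=GGWR F=GWRO D=WWYB B=YYRB
Query 1: R[0] = G
Query 2: B[3] = B
Query 3: R[3] = Y
Query 4: R[1] = O
Query 5: B[1] = Y
Query 6: U[0] = G

Answer: G B Y O Y G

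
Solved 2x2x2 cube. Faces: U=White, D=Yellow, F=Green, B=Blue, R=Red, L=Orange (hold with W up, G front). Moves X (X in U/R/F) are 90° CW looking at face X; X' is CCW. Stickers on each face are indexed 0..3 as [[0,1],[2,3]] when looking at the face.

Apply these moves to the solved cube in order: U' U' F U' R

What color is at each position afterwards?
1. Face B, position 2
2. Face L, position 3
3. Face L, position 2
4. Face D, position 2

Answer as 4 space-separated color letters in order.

After move 1 (U'): U=WWWW F=OOGG R=GGRR B=RRBB L=BBOO
After move 2 (U'): U=WWWW F=BBGG R=OORR B=GGBB L=RROO
After move 3 (F): F=GBGB U=WWOR R=WOWR D=ROYY L=RYOY
After move 4 (U'): U=WRWO F=RYGB R=GBWR B=WOBB L=GGOY
After move 5 (R): R=WGRB U=WYWB F=ROGY D=RBYW B=OORB
Query 1: B[2] = R
Query 2: L[3] = Y
Query 3: L[2] = O
Query 4: D[2] = Y

Answer: R Y O Y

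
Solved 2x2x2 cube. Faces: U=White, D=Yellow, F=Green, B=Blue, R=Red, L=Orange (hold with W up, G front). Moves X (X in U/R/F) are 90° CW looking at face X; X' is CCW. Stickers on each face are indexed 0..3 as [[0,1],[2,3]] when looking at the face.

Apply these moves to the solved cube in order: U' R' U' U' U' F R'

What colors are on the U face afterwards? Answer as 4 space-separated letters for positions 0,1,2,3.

Answer: W Y O B

Derivation:
After move 1 (U'): U=WWWW F=OOGG R=GGRR B=RRBB L=BBOO
After move 2 (R'): R=GRGR U=WBWR F=OWGW D=YOYG B=YRYB
After move 3 (U'): U=BRWW F=BBGW R=OWGR B=GRYB L=YROO
After move 4 (U'): U=RWBW F=YRGW R=BBGR B=OWYB L=GROO
After move 5 (U'): U=WWRB F=GRGW R=YRGR B=BBYB L=OWOO
After move 6 (F): F=GGWR U=WWOW R=RRBR D=GYYG L=OYOO
After move 7 (R'): R=RRRB U=WYOB F=GWWW D=GGYR B=GBYB
Query: U face = WYOB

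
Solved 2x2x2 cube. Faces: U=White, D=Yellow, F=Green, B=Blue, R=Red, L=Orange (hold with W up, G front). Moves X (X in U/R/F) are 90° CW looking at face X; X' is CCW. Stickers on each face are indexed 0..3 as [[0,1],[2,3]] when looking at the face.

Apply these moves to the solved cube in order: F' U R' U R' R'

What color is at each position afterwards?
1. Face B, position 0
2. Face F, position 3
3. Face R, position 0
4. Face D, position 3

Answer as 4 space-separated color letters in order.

After move 1 (F'): F=GGGG U=WWRR R=YRYR D=OOYY L=OWOW
After move 2 (U): U=RWRW F=YRGG R=BBYR B=OWBB L=GGOW
After move 3 (R'): R=BRBY U=RBRO F=YWGW D=ORYG B=YWOB
After move 4 (U): U=RROB F=BRGW R=YWBY B=GGOB L=YWOW
After move 5 (R'): R=WYYB U=ROOG F=BRGB D=ORYW B=GGRB
After move 6 (R'): R=YBWY U=RROG F=BOGG D=ORYB B=WGRB
Query 1: B[0] = W
Query 2: F[3] = G
Query 3: R[0] = Y
Query 4: D[3] = B

Answer: W G Y B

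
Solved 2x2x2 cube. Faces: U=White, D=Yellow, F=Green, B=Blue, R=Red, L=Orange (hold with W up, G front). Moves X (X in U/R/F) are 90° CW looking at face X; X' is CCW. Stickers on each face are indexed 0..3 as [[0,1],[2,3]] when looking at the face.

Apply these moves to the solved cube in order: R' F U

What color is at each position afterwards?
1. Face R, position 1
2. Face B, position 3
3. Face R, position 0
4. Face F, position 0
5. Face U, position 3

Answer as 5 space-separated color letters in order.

After move 1 (R'): R=RRRR U=WBWB F=GWGW D=YGYG B=YBYB
After move 2 (F): F=GGWW U=WBOO R=WRBR D=RRYG L=OYOG
After move 3 (U): U=OWOB F=WRWW R=YBBR B=OYYB L=GGOG
Query 1: R[1] = B
Query 2: B[3] = B
Query 3: R[0] = Y
Query 4: F[0] = W
Query 5: U[3] = B

Answer: B B Y W B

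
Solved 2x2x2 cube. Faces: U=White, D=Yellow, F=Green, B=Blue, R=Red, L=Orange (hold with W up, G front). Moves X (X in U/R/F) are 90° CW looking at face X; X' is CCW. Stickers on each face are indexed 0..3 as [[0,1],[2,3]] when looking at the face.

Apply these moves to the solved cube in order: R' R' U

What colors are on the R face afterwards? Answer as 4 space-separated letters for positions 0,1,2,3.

After move 1 (R'): R=RRRR U=WBWB F=GWGW D=YGYG B=YBYB
After move 2 (R'): R=RRRR U=WYWY F=GBGB D=YWYW B=GBGB
After move 3 (U): U=WWYY F=RRGB R=GBRR B=OOGB L=GBOO
Query: R face = GBRR

Answer: G B R R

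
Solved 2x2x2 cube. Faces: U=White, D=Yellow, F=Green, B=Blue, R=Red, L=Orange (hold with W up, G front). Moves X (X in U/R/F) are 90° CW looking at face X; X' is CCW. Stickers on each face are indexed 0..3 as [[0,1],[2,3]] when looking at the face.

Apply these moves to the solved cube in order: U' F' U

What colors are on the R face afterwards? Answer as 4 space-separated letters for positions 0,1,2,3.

Answer: R R Y R

Derivation:
After move 1 (U'): U=WWWW F=OOGG R=GGRR B=RRBB L=BBOO
After move 2 (F'): F=OGOG U=WWGR R=YGYR D=BOYY L=BWOW
After move 3 (U): U=GWRW F=YGOG R=RRYR B=BWBB L=OGOW
Query: R face = RRYR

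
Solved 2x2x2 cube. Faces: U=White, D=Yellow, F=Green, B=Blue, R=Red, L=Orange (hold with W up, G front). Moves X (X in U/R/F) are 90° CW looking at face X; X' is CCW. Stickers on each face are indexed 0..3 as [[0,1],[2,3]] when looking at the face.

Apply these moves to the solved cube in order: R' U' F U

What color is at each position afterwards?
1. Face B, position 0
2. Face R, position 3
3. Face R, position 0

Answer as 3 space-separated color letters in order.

Answer: Y R R

Derivation:
After move 1 (R'): R=RRRR U=WBWB F=GWGW D=YGYG B=YBYB
After move 2 (U'): U=BBWW F=OOGW R=GWRR B=RRYB L=YBOO
After move 3 (F): F=GOWO U=BBOB R=WWWR D=RGYG L=YYOG
After move 4 (U): U=OBBB F=WWWO R=RRWR B=YYYB L=GOOG
Query 1: B[0] = Y
Query 2: R[3] = R
Query 3: R[0] = R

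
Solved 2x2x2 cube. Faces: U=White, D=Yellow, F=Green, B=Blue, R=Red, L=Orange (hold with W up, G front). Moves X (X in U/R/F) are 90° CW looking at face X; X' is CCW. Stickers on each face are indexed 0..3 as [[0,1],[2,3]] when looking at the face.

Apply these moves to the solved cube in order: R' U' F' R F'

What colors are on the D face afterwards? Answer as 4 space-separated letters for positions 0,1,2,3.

After move 1 (R'): R=RRRR U=WBWB F=GWGW D=YGYG B=YBYB
After move 2 (U'): U=BBWW F=OOGW R=GWRR B=RRYB L=YBOO
After move 3 (F'): F=OWOG U=BBGR R=GWYR D=BOYG L=YWOW
After move 4 (R): R=YGRW U=BWGG F=OOOG D=BYYR B=RRBB
After move 5 (F'): F=OGOO U=BWYR R=YGBW D=WWYR L=YGOG
Query: D face = WWYR

Answer: W W Y R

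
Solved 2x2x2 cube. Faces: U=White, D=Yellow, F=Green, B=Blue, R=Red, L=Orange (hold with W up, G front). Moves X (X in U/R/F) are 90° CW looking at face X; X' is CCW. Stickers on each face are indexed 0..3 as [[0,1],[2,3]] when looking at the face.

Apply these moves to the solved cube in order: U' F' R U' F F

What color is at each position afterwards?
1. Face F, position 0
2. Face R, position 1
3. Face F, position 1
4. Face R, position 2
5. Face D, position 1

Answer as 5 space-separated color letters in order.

Answer: Y O O R W

Derivation:
After move 1 (U'): U=WWWW F=OOGG R=GGRR B=RRBB L=BBOO
After move 2 (F'): F=OGOG U=WWGR R=YGYR D=BOYY L=BWOW
After move 3 (R): R=YYRG U=WGGG F=OOOY D=BBYR B=RRWB
After move 4 (U'): U=GGWG F=BWOY R=OORG B=YYWB L=RROW
After move 5 (F): F=OBYW U=GGWR R=WOGG D=ROYR L=RBOB
After move 6 (F): F=YOWB U=GGBB R=WORG D=GWYR L=RROO
Query 1: F[0] = Y
Query 2: R[1] = O
Query 3: F[1] = O
Query 4: R[2] = R
Query 5: D[1] = W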